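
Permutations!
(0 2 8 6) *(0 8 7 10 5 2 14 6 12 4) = [14, 1, 7, 3, 0, 2, 8, 10, 12, 9, 5, 11, 4, 13, 6] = (0 14 6 8 12 4)(2 7 10 5)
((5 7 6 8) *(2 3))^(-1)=((2 3)(5 7 6 8))^(-1)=(2 3)(5 8 6 7)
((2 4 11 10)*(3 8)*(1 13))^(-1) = ((1 13)(2 4 11 10)(3 8))^(-1) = (1 13)(2 10 11 4)(3 8)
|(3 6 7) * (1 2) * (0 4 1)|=|(0 4 1 2)(3 6 7)|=12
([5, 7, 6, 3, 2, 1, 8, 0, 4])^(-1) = [7, 5, 4, 3, 8, 0, 2, 1, 6]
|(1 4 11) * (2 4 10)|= |(1 10 2 4 11)|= 5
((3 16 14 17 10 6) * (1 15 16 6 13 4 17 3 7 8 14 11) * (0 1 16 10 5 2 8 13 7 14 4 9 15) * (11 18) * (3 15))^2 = ((0 1)(2 8 4 17 5)(3 6 14 15 10 7 13 9)(11 16 18))^2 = (2 4 5 8 17)(3 14 10 13)(6 15 7 9)(11 18 16)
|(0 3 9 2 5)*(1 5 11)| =|(0 3 9 2 11 1 5)| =7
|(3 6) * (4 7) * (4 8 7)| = 2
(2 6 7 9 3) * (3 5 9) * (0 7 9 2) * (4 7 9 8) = (0 9 5 2 6 8 4 7 3) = [9, 1, 6, 0, 7, 2, 8, 3, 4, 5]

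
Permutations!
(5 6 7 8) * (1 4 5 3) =(1 4 5 6 7 8 3) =[0, 4, 2, 1, 5, 6, 7, 8, 3]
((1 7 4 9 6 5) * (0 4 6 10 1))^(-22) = (0 9 1 6)(4 10 7 5)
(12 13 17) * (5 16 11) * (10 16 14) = [0, 1, 2, 3, 4, 14, 6, 7, 8, 9, 16, 5, 13, 17, 10, 15, 11, 12] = (5 14 10 16 11)(12 13 17)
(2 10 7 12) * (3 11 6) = (2 10 7 12)(3 11 6) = [0, 1, 10, 11, 4, 5, 3, 12, 8, 9, 7, 6, 2]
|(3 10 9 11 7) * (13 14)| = 10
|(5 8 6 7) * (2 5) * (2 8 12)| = |(2 5 12)(6 7 8)| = 3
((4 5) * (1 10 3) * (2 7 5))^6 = (10)(2 5)(4 7)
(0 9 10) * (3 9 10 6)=(0 10)(3 9 6)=[10, 1, 2, 9, 4, 5, 3, 7, 8, 6, 0]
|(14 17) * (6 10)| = |(6 10)(14 17)| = 2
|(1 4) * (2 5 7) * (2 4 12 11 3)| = 8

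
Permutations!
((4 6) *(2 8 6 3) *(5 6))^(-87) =((2 8 5 6 4 3))^(-87) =(2 6)(3 5)(4 8)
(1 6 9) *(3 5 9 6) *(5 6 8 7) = [0, 3, 2, 6, 4, 9, 8, 5, 7, 1] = (1 3 6 8 7 5 9)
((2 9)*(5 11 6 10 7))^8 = ((2 9)(5 11 6 10 7))^8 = (5 10 11 7 6)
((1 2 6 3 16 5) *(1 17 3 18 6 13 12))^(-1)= ((1 2 13 12)(3 16 5 17)(6 18))^(-1)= (1 12 13 2)(3 17 5 16)(6 18)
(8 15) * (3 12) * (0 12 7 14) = (0 12 3 7 14)(8 15) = [12, 1, 2, 7, 4, 5, 6, 14, 15, 9, 10, 11, 3, 13, 0, 8]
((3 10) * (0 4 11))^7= ((0 4 11)(3 10))^7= (0 4 11)(3 10)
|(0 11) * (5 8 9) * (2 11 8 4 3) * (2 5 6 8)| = 3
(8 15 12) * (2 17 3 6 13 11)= (2 17 3 6 13 11)(8 15 12)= [0, 1, 17, 6, 4, 5, 13, 7, 15, 9, 10, 2, 8, 11, 14, 12, 16, 3]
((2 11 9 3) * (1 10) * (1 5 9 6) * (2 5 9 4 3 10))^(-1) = (1 6 11 2)(3 4 5)(9 10)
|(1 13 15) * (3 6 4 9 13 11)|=|(1 11 3 6 4 9 13 15)|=8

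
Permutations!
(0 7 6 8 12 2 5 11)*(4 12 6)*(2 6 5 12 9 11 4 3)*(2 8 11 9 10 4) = (0 7 3 8 5 2 12 6 11)(4 10) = [7, 1, 12, 8, 10, 2, 11, 3, 5, 9, 4, 0, 6]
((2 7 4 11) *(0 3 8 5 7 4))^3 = ((0 3 8 5 7)(2 4 11))^3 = (11)(0 5 3 7 8)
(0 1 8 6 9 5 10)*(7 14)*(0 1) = (1 8 6 9 5 10)(7 14) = [0, 8, 2, 3, 4, 10, 9, 14, 6, 5, 1, 11, 12, 13, 7]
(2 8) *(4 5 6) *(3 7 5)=(2 8)(3 7 5 6 4)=[0, 1, 8, 7, 3, 6, 4, 5, 2]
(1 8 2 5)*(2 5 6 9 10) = (1 8 5)(2 6 9 10) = [0, 8, 6, 3, 4, 1, 9, 7, 5, 10, 2]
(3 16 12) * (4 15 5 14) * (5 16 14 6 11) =(3 14 4 15 16 12)(5 6 11) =[0, 1, 2, 14, 15, 6, 11, 7, 8, 9, 10, 5, 3, 13, 4, 16, 12]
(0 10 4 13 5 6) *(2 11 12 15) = (0 10 4 13 5 6)(2 11 12 15) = [10, 1, 11, 3, 13, 6, 0, 7, 8, 9, 4, 12, 15, 5, 14, 2]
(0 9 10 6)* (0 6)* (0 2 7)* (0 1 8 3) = (0 9 10 2 7 1 8 3) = [9, 8, 7, 0, 4, 5, 6, 1, 3, 10, 2]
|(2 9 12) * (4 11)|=6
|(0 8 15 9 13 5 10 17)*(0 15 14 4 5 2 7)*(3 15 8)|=42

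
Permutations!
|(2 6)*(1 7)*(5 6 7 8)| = |(1 8 5 6 2 7)| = 6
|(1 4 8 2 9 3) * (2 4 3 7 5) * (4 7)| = 6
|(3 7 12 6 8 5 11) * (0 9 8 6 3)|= |(0 9 8 5 11)(3 7 12)|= 15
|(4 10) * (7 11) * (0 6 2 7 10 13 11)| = 4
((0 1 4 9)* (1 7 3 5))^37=(0 3 1 9 7 5 4)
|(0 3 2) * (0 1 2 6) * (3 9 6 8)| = 6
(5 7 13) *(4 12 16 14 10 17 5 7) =(4 12 16 14 10 17 5)(7 13) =[0, 1, 2, 3, 12, 4, 6, 13, 8, 9, 17, 11, 16, 7, 10, 15, 14, 5]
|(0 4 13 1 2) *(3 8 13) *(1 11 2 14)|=14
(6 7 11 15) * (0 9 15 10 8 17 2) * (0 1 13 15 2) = (0 9 2 1 13 15 6 7 11 10 8 17) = [9, 13, 1, 3, 4, 5, 7, 11, 17, 2, 8, 10, 12, 15, 14, 6, 16, 0]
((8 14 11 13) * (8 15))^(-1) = ((8 14 11 13 15))^(-1) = (8 15 13 11 14)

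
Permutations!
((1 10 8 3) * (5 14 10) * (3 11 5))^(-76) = (5 11 8 10 14)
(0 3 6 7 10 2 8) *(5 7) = (0 3 6 5 7 10 2 8) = [3, 1, 8, 6, 4, 7, 5, 10, 0, 9, 2]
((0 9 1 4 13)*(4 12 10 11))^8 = (13)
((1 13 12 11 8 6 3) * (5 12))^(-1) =((1 13 5 12 11 8 6 3))^(-1) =(1 3 6 8 11 12 5 13)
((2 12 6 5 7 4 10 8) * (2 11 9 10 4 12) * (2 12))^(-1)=(2 7 5 6 12)(8 10 9 11)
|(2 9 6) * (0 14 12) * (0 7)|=12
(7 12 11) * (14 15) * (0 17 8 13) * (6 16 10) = [17, 1, 2, 3, 4, 5, 16, 12, 13, 9, 6, 7, 11, 0, 15, 14, 10, 8] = (0 17 8 13)(6 16 10)(7 12 11)(14 15)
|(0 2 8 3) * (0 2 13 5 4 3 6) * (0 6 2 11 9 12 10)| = |(0 13 5 4 3 11 9 12 10)(2 8)| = 18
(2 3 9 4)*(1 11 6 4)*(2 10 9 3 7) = [0, 11, 7, 3, 10, 5, 4, 2, 8, 1, 9, 6] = (1 11 6 4 10 9)(2 7)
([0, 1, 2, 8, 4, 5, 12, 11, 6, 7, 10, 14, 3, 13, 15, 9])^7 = (3 12 6 8)(7 14 9 11 15)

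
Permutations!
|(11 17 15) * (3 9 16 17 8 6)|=8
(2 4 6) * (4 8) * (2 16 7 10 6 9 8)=(4 9 8)(6 16 7 10)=[0, 1, 2, 3, 9, 5, 16, 10, 4, 8, 6, 11, 12, 13, 14, 15, 7]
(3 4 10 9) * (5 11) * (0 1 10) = (0 1 10 9 3 4)(5 11) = [1, 10, 2, 4, 0, 11, 6, 7, 8, 3, 9, 5]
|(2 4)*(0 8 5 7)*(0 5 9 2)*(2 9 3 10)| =6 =|(0 8 3 10 2 4)(5 7)|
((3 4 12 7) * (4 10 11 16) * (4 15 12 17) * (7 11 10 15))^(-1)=((3 15 12 11 16 7)(4 17))^(-1)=(3 7 16 11 12 15)(4 17)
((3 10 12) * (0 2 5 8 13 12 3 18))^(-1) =((0 2 5 8 13 12 18)(3 10))^(-1) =(0 18 12 13 8 5 2)(3 10)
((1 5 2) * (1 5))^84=((2 5))^84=(5)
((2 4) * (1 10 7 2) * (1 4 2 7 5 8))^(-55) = (1 10 5 8)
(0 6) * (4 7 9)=(0 6)(4 7 9)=[6, 1, 2, 3, 7, 5, 0, 9, 8, 4]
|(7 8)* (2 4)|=2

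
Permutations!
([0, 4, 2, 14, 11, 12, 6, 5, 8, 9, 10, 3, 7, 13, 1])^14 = (1 14 3 11 4)(5 7 12)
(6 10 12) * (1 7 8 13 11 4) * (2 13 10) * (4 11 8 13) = (1 7 13 8 10 12 6 2 4) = [0, 7, 4, 3, 1, 5, 2, 13, 10, 9, 12, 11, 6, 8]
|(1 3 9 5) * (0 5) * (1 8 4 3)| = |(0 5 8 4 3 9)| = 6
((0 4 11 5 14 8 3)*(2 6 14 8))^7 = (0 4 11 5 8 3)(2 6 14)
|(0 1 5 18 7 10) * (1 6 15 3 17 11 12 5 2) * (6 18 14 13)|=|(0 18 7 10)(1 2)(3 17 11 12 5 14 13 6 15)|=36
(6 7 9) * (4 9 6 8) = (4 9 8)(6 7) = [0, 1, 2, 3, 9, 5, 7, 6, 4, 8]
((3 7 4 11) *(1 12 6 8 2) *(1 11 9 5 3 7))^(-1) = (1 3 5 9 4 7 11 2 8 6 12)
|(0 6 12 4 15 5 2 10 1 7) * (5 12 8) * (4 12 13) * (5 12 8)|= 42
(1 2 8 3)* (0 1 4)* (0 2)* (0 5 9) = (0 1 5 9)(2 8 3 4) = [1, 5, 8, 4, 2, 9, 6, 7, 3, 0]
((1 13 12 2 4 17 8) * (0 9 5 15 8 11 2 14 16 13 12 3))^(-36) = ((0 9 5 15 8 1 12 14 16 13 3)(2 4 17 11))^(-36) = (17)(0 16 1 5 3 14 8 9 13 12 15)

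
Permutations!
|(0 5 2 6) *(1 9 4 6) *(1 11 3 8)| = 10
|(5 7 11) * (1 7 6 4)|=6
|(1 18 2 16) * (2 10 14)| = |(1 18 10 14 2 16)| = 6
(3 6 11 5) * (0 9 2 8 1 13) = (0 9 2 8 1 13)(3 6 11 5) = [9, 13, 8, 6, 4, 3, 11, 7, 1, 2, 10, 5, 12, 0]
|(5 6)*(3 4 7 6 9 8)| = |(3 4 7 6 5 9 8)| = 7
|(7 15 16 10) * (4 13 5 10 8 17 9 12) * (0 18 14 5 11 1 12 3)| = 60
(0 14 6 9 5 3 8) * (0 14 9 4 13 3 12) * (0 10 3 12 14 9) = (3 8 9 5 14 6 4 13 12 10) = [0, 1, 2, 8, 13, 14, 4, 7, 9, 5, 3, 11, 10, 12, 6]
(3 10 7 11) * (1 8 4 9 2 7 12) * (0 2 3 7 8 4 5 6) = (0 2 8 5 6)(1 4 9 3 10 12)(7 11) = [2, 4, 8, 10, 9, 6, 0, 11, 5, 3, 12, 7, 1]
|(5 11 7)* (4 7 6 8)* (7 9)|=7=|(4 9 7 5 11 6 8)|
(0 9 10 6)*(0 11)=(0 9 10 6 11)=[9, 1, 2, 3, 4, 5, 11, 7, 8, 10, 6, 0]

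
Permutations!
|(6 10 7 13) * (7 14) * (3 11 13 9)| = |(3 11 13 6 10 14 7 9)| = 8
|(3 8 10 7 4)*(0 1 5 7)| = 8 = |(0 1 5 7 4 3 8 10)|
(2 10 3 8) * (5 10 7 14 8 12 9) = (2 7 14 8)(3 12 9 5 10) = [0, 1, 7, 12, 4, 10, 6, 14, 2, 5, 3, 11, 9, 13, 8]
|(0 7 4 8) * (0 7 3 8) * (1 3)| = |(0 1 3 8 7 4)| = 6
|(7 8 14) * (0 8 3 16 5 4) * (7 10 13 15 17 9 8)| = |(0 7 3 16 5 4)(8 14 10 13 15 17 9)| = 42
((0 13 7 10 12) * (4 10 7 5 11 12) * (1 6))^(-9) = ((0 13 5 11 12)(1 6)(4 10))^(-9) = (0 13 5 11 12)(1 6)(4 10)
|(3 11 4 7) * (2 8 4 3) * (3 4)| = 6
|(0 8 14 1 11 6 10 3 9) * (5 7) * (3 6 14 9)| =6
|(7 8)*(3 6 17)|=|(3 6 17)(7 8)|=6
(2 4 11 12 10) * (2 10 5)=[0, 1, 4, 3, 11, 2, 6, 7, 8, 9, 10, 12, 5]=(2 4 11 12 5)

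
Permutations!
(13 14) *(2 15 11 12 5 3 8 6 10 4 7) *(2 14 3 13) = (2 15 11 12 5 13 3 8 6 10 4 7 14) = [0, 1, 15, 8, 7, 13, 10, 14, 6, 9, 4, 12, 5, 3, 2, 11]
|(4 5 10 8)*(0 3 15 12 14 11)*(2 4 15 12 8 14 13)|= 10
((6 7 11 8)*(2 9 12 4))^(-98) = ((2 9 12 4)(6 7 11 8))^(-98) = (2 12)(4 9)(6 11)(7 8)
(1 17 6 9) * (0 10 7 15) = [10, 17, 2, 3, 4, 5, 9, 15, 8, 1, 7, 11, 12, 13, 14, 0, 16, 6] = (0 10 7 15)(1 17 6 9)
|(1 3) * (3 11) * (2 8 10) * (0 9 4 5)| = |(0 9 4 5)(1 11 3)(2 8 10)| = 12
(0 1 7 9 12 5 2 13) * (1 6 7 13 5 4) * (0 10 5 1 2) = (0 6 7 9 12 4 2 1 13 10 5) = [6, 13, 1, 3, 2, 0, 7, 9, 8, 12, 5, 11, 4, 10]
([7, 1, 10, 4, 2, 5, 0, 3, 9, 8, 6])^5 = (0 10 4 7 6 2 3)(8 9)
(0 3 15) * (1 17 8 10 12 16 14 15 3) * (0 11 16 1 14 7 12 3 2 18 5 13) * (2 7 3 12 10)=(0 14 15 11 16 3 7 10 12 1 17 8 2 18 5 13)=[14, 17, 18, 7, 4, 13, 6, 10, 2, 9, 12, 16, 1, 0, 15, 11, 3, 8, 5]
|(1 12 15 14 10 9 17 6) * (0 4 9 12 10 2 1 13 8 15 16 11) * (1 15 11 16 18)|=|(0 4 9 17 6 13 8 11)(1 10 12 18)(2 15 14)|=24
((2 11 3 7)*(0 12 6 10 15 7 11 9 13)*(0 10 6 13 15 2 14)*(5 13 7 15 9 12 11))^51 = ((15)(0 11 3 5 13 10 2 12 7 14))^51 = (15)(0 11 3 5 13 10 2 12 7 14)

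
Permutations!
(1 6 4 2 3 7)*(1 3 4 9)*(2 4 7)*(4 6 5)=[0, 5, 7, 2, 6, 4, 9, 3, 8, 1]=(1 5 4 6 9)(2 7 3)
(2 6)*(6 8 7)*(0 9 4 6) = (0 9 4 6 2 8 7) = [9, 1, 8, 3, 6, 5, 2, 0, 7, 4]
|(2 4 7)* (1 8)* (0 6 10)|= 6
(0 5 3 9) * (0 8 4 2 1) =(0 5 3 9 8 4 2 1) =[5, 0, 1, 9, 2, 3, 6, 7, 4, 8]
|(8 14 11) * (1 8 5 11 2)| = |(1 8 14 2)(5 11)| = 4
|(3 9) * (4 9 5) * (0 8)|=|(0 8)(3 5 4 9)|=4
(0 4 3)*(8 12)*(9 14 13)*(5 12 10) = [4, 1, 2, 0, 3, 12, 6, 7, 10, 14, 5, 11, 8, 9, 13] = (0 4 3)(5 12 8 10)(9 14 13)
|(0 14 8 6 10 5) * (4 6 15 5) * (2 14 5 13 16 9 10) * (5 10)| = |(0 10 4 6 2 14 8 15 13 16 9 5)| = 12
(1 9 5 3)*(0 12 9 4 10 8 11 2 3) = (0 12 9 5)(1 4 10 8 11 2 3) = [12, 4, 3, 1, 10, 0, 6, 7, 11, 5, 8, 2, 9]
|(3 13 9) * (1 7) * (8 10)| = 6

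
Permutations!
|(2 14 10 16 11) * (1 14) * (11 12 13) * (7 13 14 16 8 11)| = 8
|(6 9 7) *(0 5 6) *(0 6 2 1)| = |(0 5 2 1)(6 9 7)| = 12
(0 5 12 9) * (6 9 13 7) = [5, 1, 2, 3, 4, 12, 9, 6, 8, 0, 10, 11, 13, 7] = (0 5 12 13 7 6 9)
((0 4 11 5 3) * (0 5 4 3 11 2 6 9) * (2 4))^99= (0 3 5 11 2 6 9)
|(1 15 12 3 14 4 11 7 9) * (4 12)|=6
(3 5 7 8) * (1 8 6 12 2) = (1 8 3 5 7 6 12 2) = [0, 8, 1, 5, 4, 7, 12, 6, 3, 9, 10, 11, 2]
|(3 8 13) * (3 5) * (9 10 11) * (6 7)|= |(3 8 13 5)(6 7)(9 10 11)|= 12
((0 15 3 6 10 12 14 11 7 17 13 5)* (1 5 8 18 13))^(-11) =(0 15 3 6 10 12 14 11 7 17 1 5)(8 18 13)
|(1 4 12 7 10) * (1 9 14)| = |(1 4 12 7 10 9 14)| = 7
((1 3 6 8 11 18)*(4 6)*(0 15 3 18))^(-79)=((0 15 3 4 6 8 11)(1 18))^(-79)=(0 8 4 15 11 6 3)(1 18)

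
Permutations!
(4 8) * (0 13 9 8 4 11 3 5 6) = [13, 1, 2, 5, 4, 6, 0, 7, 11, 8, 10, 3, 12, 9] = (0 13 9 8 11 3 5 6)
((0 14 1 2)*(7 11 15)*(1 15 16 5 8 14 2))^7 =((0 2)(5 8 14 15 7 11 16))^7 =(16)(0 2)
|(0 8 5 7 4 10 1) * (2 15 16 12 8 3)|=12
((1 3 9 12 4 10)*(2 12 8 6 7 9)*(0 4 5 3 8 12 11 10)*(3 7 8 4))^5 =((0 3 2 11 10 1 4)(5 7 9 12)(6 8))^5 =(0 1 11 3 4 10 2)(5 7 9 12)(6 8)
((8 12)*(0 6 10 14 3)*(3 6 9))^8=(0 3 9)(6 14 10)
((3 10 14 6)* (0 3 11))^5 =(0 11 6 14 10 3)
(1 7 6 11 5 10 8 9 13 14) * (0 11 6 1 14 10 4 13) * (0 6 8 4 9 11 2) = [2, 7, 0, 3, 13, 9, 8, 1, 11, 6, 4, 5, 12, 10, 14] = (14)(0 2)(1 7)(4 13 10)(5 9 6 8 11)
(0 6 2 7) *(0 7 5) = (7)(0 6 2 5) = [6, 1, 5, 3, 4, 0, 2, 7]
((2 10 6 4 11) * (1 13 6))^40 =(1 2 4 13 10 11 6) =((1 13 6 4 11 2 10))^40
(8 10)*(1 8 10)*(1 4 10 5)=(1 8 4 10 5)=[0, 8, 2, 3, 10, 1, 6, 7, 4, 9, 5]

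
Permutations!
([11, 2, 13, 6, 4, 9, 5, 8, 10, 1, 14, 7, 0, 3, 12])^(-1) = (0 12 14 10 8 7 11)(1 9 5 6 3 13 2)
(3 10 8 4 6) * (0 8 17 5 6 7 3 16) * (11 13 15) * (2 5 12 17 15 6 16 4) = (0 8 2 5 16)(3 10 15 11 13 6 4 7)(12 17) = [8, 1, 5, 10, 7, 16, 4, 3, 2, 9, 15, 13, 17, 6, 14, 11, 0, 12]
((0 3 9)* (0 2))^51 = (0 2 9 3)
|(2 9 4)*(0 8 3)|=3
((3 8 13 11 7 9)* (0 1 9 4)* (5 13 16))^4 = (0 8 11 1 16 7 9 5 4 3 13)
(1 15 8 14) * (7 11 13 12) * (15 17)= [0, 17, 2, 3, 4, 5, 6, 11, 14, 9, 10, 13, 7, 12, 1, 8, 16, 15]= (1 17 15 8 14)(7 11 13 12)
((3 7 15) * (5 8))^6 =(15) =((3 7 15)(5 8))^6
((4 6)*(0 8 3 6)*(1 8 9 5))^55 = ((0 9 5 1 8 3 6 4))^55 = (0 4 6 3 8 1 5 9)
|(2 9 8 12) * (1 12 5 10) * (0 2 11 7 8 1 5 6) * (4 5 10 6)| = |(0 2 9 1 12 11 7 8 4 5 6)| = 11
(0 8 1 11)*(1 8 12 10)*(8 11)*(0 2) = [12, 8, 0, 3, 4, 5, 6, 7, 11, 9, 1, 2, 10] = (0 12 10 1 8 11 2)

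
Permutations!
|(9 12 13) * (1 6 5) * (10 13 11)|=15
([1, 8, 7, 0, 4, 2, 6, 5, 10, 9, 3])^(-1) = (0 3 10 8 1)(2 5 7)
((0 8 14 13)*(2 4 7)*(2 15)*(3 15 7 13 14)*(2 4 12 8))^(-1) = (0 13 4 15 3 8 12 2)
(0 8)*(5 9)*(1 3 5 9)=(9)(0 8)(1 3 5)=[8, 3, 2, 5, 4, 1, 6, 7, 0, 9]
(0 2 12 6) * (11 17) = (0 2 12 6)(11 17) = [2, 1, 12, 3, 4, 5, 0, 7, 8, 9, 10, 17, 6, 13, 14, 15, 16, 11]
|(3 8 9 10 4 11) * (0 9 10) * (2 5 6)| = 30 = |(0 9)(2 5 6)(3 8 10 4 11)|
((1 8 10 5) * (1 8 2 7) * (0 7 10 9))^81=(0 7 1 2 10 5 8 9)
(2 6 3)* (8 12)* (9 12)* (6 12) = (2 12 8 9 6 3) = [0, 1, 12, 2, 4, 5, 3, 7, 9, 6, 10, 11, 8]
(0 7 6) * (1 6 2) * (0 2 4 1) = [7, 6, 0, 3, 1, 5, 2, 4] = (0 7 4 1 6 2)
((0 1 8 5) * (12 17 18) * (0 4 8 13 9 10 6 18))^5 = ((0 1 13 9 10 6 18 12 17)(4 8 5))^5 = (0 6 1 18 13 12 9 17 10)(4 5 8)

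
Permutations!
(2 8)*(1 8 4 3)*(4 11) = (1 8 2 11 4 3) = [0, 8, 11, 1, 3, 5, 6, 7, 2, 9, 10, 4]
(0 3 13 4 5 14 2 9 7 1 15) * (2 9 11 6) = (0 3 13 4 5 14 9 7 1 15)(2 11 6) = [3, 15, 11, 13, 5, 14, 2, 1, 8, 7, 10, 6, 12, 4, 9, 0]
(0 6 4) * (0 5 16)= (0 6 4 5 16)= [6, 1, 2, 3, 5, 16, 4, 7, 8, 9, 10, 11, 12, 13, 14, 15, 0]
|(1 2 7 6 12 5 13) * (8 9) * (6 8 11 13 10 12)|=|(1 2 7 8 9 11 13)(5 10 12)|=21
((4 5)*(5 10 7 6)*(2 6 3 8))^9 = (2 6 5 4 10 7 3 8)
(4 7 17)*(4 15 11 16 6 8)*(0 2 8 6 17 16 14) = (0 2 8 4 7 16 17 15 11 14) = [2, 1, 8, 3, 7, 5, 6, 16, 4, 9, 10, 14, 12, 13, 0, 11, 17, 15]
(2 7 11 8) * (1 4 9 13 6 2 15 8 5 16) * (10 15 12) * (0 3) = (0 3)(1 4 9 13 6 2 7 11 5 16)(8 12 10 15) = [3, 4, 7, 0, 9, 16, 2, 11, 12, 13, 15, 5, 10, 6, 14, 8, 1]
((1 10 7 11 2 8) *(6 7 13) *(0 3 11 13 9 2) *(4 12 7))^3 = (1 2 10 8 9)(4 13 12 6 7)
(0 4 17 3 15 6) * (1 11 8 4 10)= [10, 11, 2, 15, 17, 5, 0, 7, 4, 9, 1, 8, 12, 13, 14, 6, 16, 3]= (0 10 1 11 8 4 17 3 15 6)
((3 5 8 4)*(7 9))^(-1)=((3 5 8 4)(7 9))^(-1)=(3 4 8 5)(7 9)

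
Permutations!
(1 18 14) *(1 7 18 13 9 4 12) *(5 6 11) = (1 13 9 4 12)(5 6 11)(7 18 14) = [0, 13, 2, 3, 12, 6, 11, 18, 8, 4, 10, 5, 1, 9, 7, 15, 16, 17, 14]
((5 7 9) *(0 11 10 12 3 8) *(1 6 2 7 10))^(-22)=(0 1 2 9 10 3)(5 12 8 11 6 7)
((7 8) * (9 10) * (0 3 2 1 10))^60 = ((0 3 2 1 10 9)(7 8))^60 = (10)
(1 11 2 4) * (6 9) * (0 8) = (0 8)(1 11 2 4)(6 9) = [8, 11, 4, 3, 1, 5, 9, 7, 0, 6, 10, 2]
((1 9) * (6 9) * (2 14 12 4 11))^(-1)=((1 6 9)(2 14 12 4 11))^(-1)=(1 9 6)(2 11 4 12 14)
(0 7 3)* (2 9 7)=(0 2 9 7 3)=[2, 1, 9, 0, 4, 5, 6, 3, 8, 7]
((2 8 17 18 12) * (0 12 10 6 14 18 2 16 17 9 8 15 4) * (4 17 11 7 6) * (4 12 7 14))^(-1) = ((0 7 6 4)(2 15 17)(8 9)(10 12 16 11 14 18))^(-1) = (0 4 6 7)(2 17 15)(8 9)(10 18 14 11 16 12)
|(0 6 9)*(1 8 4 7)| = |(0 6 9)(1 8 4 7)| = 12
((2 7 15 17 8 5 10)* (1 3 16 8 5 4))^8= (1 8 3 4 16)(2 15 5)(7 17 10)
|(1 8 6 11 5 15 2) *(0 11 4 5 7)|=|(0 11 7)(1 8 6 4 5 15 2)|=21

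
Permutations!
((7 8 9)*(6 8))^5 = ((6 8 9 7))^5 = (6 8 9 7)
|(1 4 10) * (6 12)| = 6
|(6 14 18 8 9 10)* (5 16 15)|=|(5 16 15)(6 14 18 8 9 10)|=6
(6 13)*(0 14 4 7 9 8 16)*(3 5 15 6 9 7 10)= (0 14 4 10 3 5 15 6 13 9 8 16)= [14, 1, 2, 5, 10, 15, 13, 7, 16, 8, 3, 11, 12, 9, 4, 6, 0]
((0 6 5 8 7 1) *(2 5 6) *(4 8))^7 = (8)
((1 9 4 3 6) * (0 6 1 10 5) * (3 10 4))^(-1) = ((0 6 4 10 5)(1 9 3))^(-1) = (0 5 10 4 6)(1 3 9)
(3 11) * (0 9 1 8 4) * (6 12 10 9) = (0 6 12 10 9 1 8 4)(3 11) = [6, 8, 2, 11, 0, 5, 12, 7, 4, 1, 9, 3, 10]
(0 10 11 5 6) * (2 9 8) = [10, 1, 9, 3, 4, 6, 0, 7, 2, 8, 11, 5] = (0 10 11 5 6)(2 9 8)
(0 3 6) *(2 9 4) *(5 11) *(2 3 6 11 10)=(0 6)(2 9 4 3 11 5 10)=[6, 1, 9, 11, 3, 10, 0, 7, 8, 4, 2, 5]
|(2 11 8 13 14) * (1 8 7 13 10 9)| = 20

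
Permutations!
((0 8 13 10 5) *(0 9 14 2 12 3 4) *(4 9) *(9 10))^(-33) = (14) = ((0 8 13 9 14 2 12 3 10 5 4))^(-33)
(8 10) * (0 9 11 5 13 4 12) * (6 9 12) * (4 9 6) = (0 12)(5 13 9 11)(8 10) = [12, 1, 2, 3, 4, 13, 6, 7, 10, 11, 8, 5, 0, 9]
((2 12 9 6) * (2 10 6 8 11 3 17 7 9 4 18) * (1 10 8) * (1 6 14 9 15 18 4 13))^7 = (1 3 13 11 12 8 2 6 18 9 15 14 7 10 17)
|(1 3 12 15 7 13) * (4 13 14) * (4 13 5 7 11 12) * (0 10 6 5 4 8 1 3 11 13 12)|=|(0 10 6 5 7 14 12 15 13 3 8 1 11)|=13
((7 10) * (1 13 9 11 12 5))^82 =((1 13 9 11 12 5)(7 10))^82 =(1 12 9)(5 11 13)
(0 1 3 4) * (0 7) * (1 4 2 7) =(0 4 1 3 2 7) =[4, 3, 7, 2, 1, 5, 6, 0]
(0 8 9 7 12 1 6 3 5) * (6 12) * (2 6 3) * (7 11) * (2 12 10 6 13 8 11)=(0 11 7 3 5)(1 10 6 12)(2 13 8 9)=[11, 10, 13, 5, 4, 0, 12, 3, 9, 2, 6, 7, 1, 8]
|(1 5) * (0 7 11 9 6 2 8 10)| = |(0 7 11 9 6 2 8 10)(1 5)| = 8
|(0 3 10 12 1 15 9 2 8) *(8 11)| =10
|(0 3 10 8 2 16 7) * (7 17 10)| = |(0 3 7)(2 16 17 10 8)| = 15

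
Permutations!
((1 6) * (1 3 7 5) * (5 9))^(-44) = ((1 6 3 7 9 5))^(-44) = (1 9 3)(5 7 6)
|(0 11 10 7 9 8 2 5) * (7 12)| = 9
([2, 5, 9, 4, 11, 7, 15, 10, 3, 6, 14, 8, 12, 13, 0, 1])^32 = (0 9 15 5 10)(1 7 14 2 6)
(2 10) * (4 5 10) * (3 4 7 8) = (2 7 8 3 4 5 10) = [0, 1, 7, 4, 5, 10, 6, 8, 3, 9, 2]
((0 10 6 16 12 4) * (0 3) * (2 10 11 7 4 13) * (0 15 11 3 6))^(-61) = (0 10 2 13 12 16 6 4 7 11 15 3)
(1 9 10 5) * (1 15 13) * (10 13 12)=[0, 9, 2, 3, 4, 15, 6, 7, 8, 13, 5, 11, 10, 1, 14, 12]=(1 9 13)(5 15 12 10)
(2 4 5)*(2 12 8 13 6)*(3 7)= [0, 1, 4, 7, 5, 12, 2, 3, 13, 9, 10, 11, 8, 6]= (2 4 5 12 8 13 6)(3 7)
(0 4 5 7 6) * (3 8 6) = (0 4 5 7 3 8 6) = [4, 1, 2, 8, 5, 7, 0, 3, 6]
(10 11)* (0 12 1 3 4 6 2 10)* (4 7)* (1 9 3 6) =(0 12 9 3 7 4 1 6 2 10 11) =[12, 6, 10, 7, 1, 5, 2, 4, 8, 3, 11, 0, 9]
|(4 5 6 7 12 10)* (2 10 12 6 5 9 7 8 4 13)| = |(2 10 13)(4 9 7 6 8)| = 15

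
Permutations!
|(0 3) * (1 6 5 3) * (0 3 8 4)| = 6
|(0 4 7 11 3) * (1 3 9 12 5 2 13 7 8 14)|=42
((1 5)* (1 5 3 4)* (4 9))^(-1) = (1 4 9 3)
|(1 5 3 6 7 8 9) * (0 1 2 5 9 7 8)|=9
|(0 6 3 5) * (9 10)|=|(0 6 3 5)(9 10)|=4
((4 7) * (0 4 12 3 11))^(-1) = (0 11 3 12 7 4)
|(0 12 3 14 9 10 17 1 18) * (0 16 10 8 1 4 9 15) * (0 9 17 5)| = |(0 12 3 14 15 9 8 1 18 16 10 5)(4 17)| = 12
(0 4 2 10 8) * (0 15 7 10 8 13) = (0 4 2 8 15 7 10 13) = [4, 1, 8, 3, 2, 5, 6, 10, 15, 9, 13, 11, 12, 0, 14, 7]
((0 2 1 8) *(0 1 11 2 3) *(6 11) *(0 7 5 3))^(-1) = (1 8)(2 11 6)(3 5 7)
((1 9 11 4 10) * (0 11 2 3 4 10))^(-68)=((0 11 10 1 9 2 3 4))^(-68)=(0 9)(1 4)(2 11)(3 10)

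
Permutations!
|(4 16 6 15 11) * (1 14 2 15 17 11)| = |(1 14 2 15)(4 16 6 17 11)| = 20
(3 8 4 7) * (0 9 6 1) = [9, 0, 2, 8, 7, 5, 1, 3, 4, 6] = (0 9 6 1)(3 8 4 7)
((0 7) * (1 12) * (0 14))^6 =((0 7 14)(1 12))^6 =(14)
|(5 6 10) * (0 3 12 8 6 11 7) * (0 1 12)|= 8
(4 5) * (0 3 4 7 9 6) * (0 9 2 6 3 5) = (0 5 7 2 6 9 3 4) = [5, 1, 6, 4, 0, 7, 9, 2, 8, 3]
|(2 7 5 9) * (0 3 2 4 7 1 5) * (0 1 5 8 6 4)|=5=|(0 3 2 5 9)(1 8 6 4 7)|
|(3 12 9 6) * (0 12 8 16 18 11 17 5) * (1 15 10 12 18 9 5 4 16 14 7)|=17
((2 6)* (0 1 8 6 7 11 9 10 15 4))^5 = (0 7 4 2 15 6 10 8 9 1 11)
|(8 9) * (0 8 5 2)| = 5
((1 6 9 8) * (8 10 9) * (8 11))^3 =((1 6 11 8)(9 10))^3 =(1 8 11 6)(9 10)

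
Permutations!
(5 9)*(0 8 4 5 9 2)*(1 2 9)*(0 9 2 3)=(0 8 4 5 2 9 1 3)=[8, 3, 9, 0, 5, 2, 6, 7, 4, 1]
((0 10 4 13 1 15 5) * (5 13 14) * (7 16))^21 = ((0 10 4 14 5)(1 15 13)(7 16))^21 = (0 10 4 14 5)(7 16)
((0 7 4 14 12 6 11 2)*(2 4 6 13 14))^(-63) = (14)(0 11)(2 6)(4 7)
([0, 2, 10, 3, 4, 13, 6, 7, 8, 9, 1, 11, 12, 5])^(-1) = [0, 10, 1, 3, 4, 13, 6, 7, 8, 9, 2, 11, 12, 5]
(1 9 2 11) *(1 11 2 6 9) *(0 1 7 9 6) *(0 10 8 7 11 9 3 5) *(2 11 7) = (0 1 7 3 5)(2 11 9 10 8) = [1, 7, 11, 5, 4, 0, 6, 3, 2, 10, 8, 9]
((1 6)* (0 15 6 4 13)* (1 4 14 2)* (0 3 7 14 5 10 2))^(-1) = ((0 15 6 4 13 3 7 14)(1 5 10 2))^(-1) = (0 14 7 3 13 4 6 15)(1 2 10 5)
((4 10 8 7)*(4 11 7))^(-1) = (4 8 10)(7 11)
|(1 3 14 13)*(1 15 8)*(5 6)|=6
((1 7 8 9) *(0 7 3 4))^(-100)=(0 3 9 7 4 1 8)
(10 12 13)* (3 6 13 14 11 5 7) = (3 6 13 10 12 14 11 5 7) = [0, 1, 2, 6, 4, 7, 13, 3, 8, 9, 12, 5, 14, 10, 11]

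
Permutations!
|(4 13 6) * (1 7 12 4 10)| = 7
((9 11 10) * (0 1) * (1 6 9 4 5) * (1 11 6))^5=(0 1)(4 5 11 10)(6 9)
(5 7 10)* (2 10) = (2 10 5 7) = [0, 1, 10, 3, 4, 7, 6, 2, 8, 9, 5]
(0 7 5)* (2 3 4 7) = (0 2 3 4 7 5) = [2, 1, 3, 4, 7, 0, 6, 5]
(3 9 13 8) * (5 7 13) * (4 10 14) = (3 9 5 7 13 8)(4 10 14) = [0, 1, 2, 9, 10, 7, 6, 13, 3, 5, 14, 11, 12, 8, 4]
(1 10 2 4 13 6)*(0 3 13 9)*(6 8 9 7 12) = (0 3 13 8 9)(1 10 2 4 7 12 6) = [3, 10, 4, 13, 7, 5, 1, 12, 9, 0, 2, 11, 6, 8]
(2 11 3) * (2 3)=(2 11)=[0, 1, 11, 3, 4, 5, 6, 7, 8, 9, 10, 2]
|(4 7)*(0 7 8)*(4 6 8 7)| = 5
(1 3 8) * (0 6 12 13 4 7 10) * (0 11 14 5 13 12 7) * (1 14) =[6, 3, 2, 8, 0, 13, 7, 10, 14, 9, 11, 1, 12, 4, 5] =(0 6 7 10 11 1 3 8 14 5 13 4)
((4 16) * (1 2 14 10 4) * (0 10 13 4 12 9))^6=((0 10 12 9)(1 2 14 13 4 16))^6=(16)(0 12)(9 10)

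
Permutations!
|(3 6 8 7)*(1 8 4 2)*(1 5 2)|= 6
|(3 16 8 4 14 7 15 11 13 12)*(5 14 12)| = |(3 16 8 4 12)(5 14 7 15 11 13)| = 30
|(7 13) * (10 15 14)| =|(7 13)(10 15 14)| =6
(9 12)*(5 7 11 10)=(5 7 11 10)(9 12)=[0, 1, 2, 3, 4, 7, 6, 11, 8, 12, 5, 10, 9]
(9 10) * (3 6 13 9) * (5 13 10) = (3 6 10)(5 13 9) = [0, 1, 2, 6, 4, 13, 10, 7, 8, 5, 3, 11, 12, 9]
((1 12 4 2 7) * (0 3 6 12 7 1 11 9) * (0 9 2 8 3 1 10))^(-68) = ((0 1 7 11 2 10)(3 6 12 4 8))^(-68) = (0 2 7)(1 10 11)(3 12 8 6 4)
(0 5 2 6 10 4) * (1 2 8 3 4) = (0 5 8 3 4)(1 2 6 10) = [5, 2, 6, 4, 0, 8, 10, 7, 3, 9, 1]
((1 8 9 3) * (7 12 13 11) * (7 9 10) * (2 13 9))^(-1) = ((1 8 10 7 12 9 3)(2 13 11))^(-1) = (1 3 9 12 7 10 8)(2 11 13)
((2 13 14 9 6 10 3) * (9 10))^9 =((2 13 14 10 3)(6 9))^9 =(2 3 10 14 13)(6 9)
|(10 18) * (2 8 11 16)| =4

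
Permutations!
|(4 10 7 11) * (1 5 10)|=6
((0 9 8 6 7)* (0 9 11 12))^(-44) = (0 11 12)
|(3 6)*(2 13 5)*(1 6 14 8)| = |(1 6 3 14 8)(2 13 5)| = 15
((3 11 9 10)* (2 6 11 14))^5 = (2 3 9 6 14 10 11)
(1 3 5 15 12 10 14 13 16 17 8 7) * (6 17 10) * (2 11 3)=[0, 2, 11, 5, 4, 15, 17, 1, 7, 9, 14, 3, 6, 16, 13, 12, 10, 8]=(1 2 11 3 5 15 12 6 17 8 7)(10 14 13 16)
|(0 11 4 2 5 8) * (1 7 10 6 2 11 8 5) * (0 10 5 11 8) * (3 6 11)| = 12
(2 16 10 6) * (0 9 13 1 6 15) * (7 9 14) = (0 14 7 9 13 1 6 2 16 10 15) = [14, 6, 16, 3, 4, 5, 2, 9, 8, 13, 15, 11, 12, 1, 7, 0, 10]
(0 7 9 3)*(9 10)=(0 7 10 9 3)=[7, 1, 2, 0, 4, 5, 6, 10, 8, 3, 9]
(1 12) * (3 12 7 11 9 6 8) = (1 7 11 9 6 8 3 12) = [0, 7, 2, 12, 4, 5, 8, 11, 3, 6, 10, 9, 1]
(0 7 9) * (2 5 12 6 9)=(0 7 2 5 12 6 9)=[7, 1, 5, 3, 4, 12, 9, 2, 8, 0, 10, 11, 6]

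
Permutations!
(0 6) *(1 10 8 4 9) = [6, 10, 2, 3, 9, 5, 0, 7, 4, 1, 8] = (0 6)(1 10 8 4 9)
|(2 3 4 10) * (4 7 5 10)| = |(2 3 7 5 10)| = 5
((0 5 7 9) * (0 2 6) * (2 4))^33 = ((0 5 7 9 4 2 6))^33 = (0 2 9 5 6 4 7)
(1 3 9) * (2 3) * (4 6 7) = (1 2 3 9)(4 6 7) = [0, 2, 3, 9, 6, 5, 7, 4, 8, 1]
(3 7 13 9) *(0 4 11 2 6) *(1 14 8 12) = (0 4 11 2 6)(1 14 8 12)(3 7 13 9) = [4, 14, 6, 7, 11, 5, 0, 13, 12, 3, 10, 2, 1, 9, 8]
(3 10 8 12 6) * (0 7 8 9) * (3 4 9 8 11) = (0 7 11 3 10 8 12 6 4 9) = [7, 1, 2, 10, 9, 5, 4, 11, 12, 0, 8, 3, 6]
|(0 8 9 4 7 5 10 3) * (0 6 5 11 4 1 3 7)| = |(0 8 9 1 3 6 5 10 7 11 4)| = 11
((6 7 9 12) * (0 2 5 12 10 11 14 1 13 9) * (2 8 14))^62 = ((0 8 14 1 13 9 10 11 2 5 12 6 7))^62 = (0 12 11 13 8 6 2 9 14 7 5 10 1)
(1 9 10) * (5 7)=(1 9 10)(5 7)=[0, 9, 2, 3, 4, 7, 6, 5, 8, 10, 1]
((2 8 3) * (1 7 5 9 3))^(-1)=(1 8 2 3 9 5 7)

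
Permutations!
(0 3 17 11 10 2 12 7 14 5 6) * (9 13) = [3, 1, 12, 17, 4, 6, 0, 14, 8, 13, 2, 10, 7, 9, 5, 15, 16, 11] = (0 3 17 11 10 2 12 7 14 5 6)(9 13)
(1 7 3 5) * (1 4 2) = (1 7 3 5 4 2) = [0, 7, 1, 5, 2, 4, 6, 3]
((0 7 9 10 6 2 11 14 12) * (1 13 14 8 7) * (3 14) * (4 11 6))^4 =((0 1 13 3 14 12)(2 6)(4 11 8 7 9 10))^4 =(0 14 13)(1 12 3)(4 9 8)(7 11 10)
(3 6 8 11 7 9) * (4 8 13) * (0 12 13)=(0 12 13 4 8 11 7 9 3 6)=[12, 1, 2, 6, 8, 5, 0, 9, 11, 3, 10, 7, 13, 4]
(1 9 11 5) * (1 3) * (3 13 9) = (1 3)(5 13 9 11) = [0, 3, 2, 1, 4, 13, 6, 7, 8, 11, 10, 5, 12, 9]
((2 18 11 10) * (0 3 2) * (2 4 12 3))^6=(0 2 18 11 10)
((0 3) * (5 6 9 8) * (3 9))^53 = ((0 9 8 5 6 3))^53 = (0 3 6 5 8 9)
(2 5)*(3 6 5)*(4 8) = (2 3 6 5)(4 8) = [0, 1, 3, 6, 8, 2, 5, 7, 4]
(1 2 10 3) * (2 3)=(1 3)(2 10)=[0, 3, 10, 1, 4, 5, 6, 7, 8, 9, 2]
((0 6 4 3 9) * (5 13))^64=(13)(0 9 3 4 6)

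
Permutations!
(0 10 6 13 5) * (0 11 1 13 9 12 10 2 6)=(0 2 6 9 12 10)(1 13 5 11)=[2, 13, 6, 3, 4, 11, 9, 7, 8, 12, 0, 1, 10, 5]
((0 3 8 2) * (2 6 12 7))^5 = ((0 3 8 6 12 7 2))^5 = (0 7 6 3 2 12 8)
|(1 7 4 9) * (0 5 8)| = |(0 5 8)(1 7 4 9)| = 12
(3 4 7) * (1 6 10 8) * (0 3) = (0 3 4 7)(1 6 10 8) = [3, 6, 2, 4, 7, 5, 10, 0, 1, 9, 8]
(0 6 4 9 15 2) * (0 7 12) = (0 6 4 9 15 2 7 12) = [6, 1, 7, 3, 9, 5, 4, 12, 8, 15, 10, 11, 0, 13, 14, 2]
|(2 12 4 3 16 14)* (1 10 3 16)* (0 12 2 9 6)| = |(0 12 4 16 14 9 6)(1 10 3)| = 21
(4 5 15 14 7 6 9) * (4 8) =(4 5 15 14 7 6 9 8) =[0, 1, 2, 3, 5, 15, 9, 6, 4, 8, 10, 11, 12, 13, 7, 14]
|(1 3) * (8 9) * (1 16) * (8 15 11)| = 12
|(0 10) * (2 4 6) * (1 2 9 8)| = 6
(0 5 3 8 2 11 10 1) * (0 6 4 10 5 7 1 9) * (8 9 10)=(0 7 1 6 4 8 2 11 5 3 9)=[7, 6, 11, 9, 8, 3, 4, 1, 2, 0, 10, 5]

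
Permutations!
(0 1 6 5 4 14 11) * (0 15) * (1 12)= (0 12 1 6 5 4 14 11 15)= [12, 6, 2, 3, 14, 4, 5, 7, 8, 9, 10, 15, 1, 13, 11, 0]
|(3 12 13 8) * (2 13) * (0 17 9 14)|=|(0 17 9 14)(2 13 8 3 12)|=20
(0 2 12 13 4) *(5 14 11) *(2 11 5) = (0 11 2 12 13 4)(5 14) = [11, 1, 12, 3, 0, 14, 6, 7, 8, 9, 10, 2, 13, 4, 5]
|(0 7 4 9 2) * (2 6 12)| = |(0 7 4 9 6 12 2)| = 7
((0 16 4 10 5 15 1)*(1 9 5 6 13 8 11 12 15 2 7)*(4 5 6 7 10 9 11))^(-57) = ((0 16 5 2 10 7 1)(4 9 6 13 8)(11 12 15))^(-57) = (0 1 7 10 2 5 16)(4 13 9 8 6)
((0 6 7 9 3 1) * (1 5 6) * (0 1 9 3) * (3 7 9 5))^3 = ((0 5 6 9))^3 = (0 9 6 5)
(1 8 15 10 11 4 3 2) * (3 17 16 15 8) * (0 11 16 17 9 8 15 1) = [11, 3, 0, 2, 9, 5, 6, 7, 15, 8, 16, 4, 12, 13, 14, 10, 1, 17] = (17)(0 11 4 9 8 15 10 16 1 3 2)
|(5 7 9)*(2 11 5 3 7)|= 3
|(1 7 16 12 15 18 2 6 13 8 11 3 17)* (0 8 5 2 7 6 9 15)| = |(0 8 11 3 17 1 6 13 5 2 9 15 18 7 16 12)| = 16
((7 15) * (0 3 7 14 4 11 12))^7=(0 12 11 4 14 15 7 3)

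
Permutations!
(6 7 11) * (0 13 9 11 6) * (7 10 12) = (0 13 9 11)(6 10 12 7) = [13, 1, 2, 3, 4, 5, 10, 6, 8, 11, 12, 0, 7, 9]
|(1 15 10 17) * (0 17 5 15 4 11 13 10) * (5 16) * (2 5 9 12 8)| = |(0 17 1 4 11 13 10 16 9 12 8 2 5 15)| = 14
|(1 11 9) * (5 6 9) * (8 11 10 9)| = |(1 10 9)(5 6 8 11)| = 12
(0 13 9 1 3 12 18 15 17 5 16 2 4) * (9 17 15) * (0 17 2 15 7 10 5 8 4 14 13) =(1 3 12 18 9)(2 14 13)(4 17 8)(5 16 15 7 10) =[0, 3, 14, 12, 17, 16, 6, 10, 4, 1, 5, 11, 18, 2, 13, 7, 15, 8, 9]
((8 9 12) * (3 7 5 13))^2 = (3 5)(7 13)(8 12 9)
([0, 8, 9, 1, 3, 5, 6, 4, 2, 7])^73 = (1 9 3 2 4 8 7)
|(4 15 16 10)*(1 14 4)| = |(1 14 4 15 16 10)| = 6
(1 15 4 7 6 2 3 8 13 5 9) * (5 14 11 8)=(1 15 4 7 6 2 3 5 9)(8 13 14 11)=[0, 15, 3, 5, 7, 9, 2, 6, 13, 1, 10, 8, 12, 14, 11, 4]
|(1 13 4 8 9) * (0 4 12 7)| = |(0 4 8 9 1 13 12 7)| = 8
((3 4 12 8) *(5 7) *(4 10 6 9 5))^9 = ((3 10 6 9 5 7 4 12 8))^9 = (12)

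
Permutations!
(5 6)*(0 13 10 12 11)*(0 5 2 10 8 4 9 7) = (0 13 8 4 9 7)(2 10 12 11 5 6) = [13, 1, 10, 3, 9, 6, 2, 0, 4, 7, 12, 5, 11, 8]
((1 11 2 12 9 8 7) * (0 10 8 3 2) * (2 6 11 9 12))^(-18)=(12)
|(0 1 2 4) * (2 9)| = 5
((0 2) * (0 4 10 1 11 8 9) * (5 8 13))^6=(0 13 4 8 1)(2 5 10 9 11)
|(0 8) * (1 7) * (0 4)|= 6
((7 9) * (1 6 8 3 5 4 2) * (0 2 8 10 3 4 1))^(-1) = (0 2)(1 5 3 10 6)(4 8)(7 9)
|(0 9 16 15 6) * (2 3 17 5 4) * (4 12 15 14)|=12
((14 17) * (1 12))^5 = (1 12)(14 17)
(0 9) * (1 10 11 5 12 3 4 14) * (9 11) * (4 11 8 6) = (0 8 6 4 14 1 10 9)(3 11 5 12) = [8, 10, 2, 11, 14, 12, 4, 7, 6, 0, 9, 5, 3, 13, 1]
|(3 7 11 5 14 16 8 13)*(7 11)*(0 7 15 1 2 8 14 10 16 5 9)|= |(0 7 15 1 2 8 13 3 11 9)(5 10 16 14)|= 20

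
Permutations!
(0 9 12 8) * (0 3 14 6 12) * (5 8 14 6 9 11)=(0 11 5 8 3 6 12 14 9)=[11, 1, 2, 6, 4, 8, 12, 7, 3, 0, 10, 5, 14, 13, 9]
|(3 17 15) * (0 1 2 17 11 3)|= |(0 1 2 17 15)(3 11)|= 10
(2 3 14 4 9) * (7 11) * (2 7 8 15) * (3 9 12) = (2 9 7 11 8 15)(3 14 4 12) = [0, 1, 9, 14, 12, 5, 6, 11, 15, 7, 10, 8, 3, 13, 4, 2]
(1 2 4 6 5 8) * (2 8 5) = (1 8)(2 4 6) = [0, 8, 4, 3, 6, 5, 2, 7, 1]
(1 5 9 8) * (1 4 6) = (1 5 9 8 4 6) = [0, 5, 2, 3, 6, 9, 1, 7, 4, 8]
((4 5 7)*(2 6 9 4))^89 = ((2 6 9 4 5 7))^89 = (2 7 5 4 9 6)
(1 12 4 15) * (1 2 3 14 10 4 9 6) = (1 12 9 6)(2 3 14 10 4 15) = [0, 12, 3, 14, 15, 5, 1, 7, 8, 6, 4, 11, 9, 13, 10, 2]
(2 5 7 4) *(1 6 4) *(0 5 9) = [5, 6, 9, 3, 2, 7, 4, 1, 8, 0] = (0 5 7 1 6 4 2 9)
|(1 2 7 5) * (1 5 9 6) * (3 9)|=|(1 2 7 3 9 6)|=6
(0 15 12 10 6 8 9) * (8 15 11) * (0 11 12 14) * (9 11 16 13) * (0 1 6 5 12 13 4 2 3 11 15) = (0 13 9 16 4 2 3 11 8 15 14 1 6)(5 12 10) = [13, 6, 3, 11, 2, 12, 0, 7, 15, 16, 5, 8, 10, 9, 1, 14, 4]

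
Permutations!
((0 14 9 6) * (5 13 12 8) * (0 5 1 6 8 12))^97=(0 14 9 8 1 6 5 13)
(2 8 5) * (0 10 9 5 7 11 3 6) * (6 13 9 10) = (0 6)(2 8 7 11 3 13 9 5) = [6, 1, 8, 13, 4, 2, 0, 11, 7, 5, 10, 3, 12, 9]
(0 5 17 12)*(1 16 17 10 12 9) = (0 5 10 12)(1 16 17 9) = [5, 16, 2, 3, 4, 10, 6, 7, 8, 1, 12, 11, 0, 13, 14, 15, 17, 9]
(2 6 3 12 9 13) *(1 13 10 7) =(1 13 2 6 3 12 9 10 7) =[0, 13, 6, 12, 4, 5, 3, 1, 8, 10, 7, 11, 9, 2]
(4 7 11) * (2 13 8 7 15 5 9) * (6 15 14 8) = (2 13 6 15 5 9)(4 14 8 7 11) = [0, 1, 13, 3, 14, 9, 15, 11, 7, 2, 10, 4, 12, 6, 8, 5]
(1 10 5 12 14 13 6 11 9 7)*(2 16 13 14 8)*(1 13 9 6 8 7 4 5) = (1 10)(2 16 9 4 5 12 7 13 8)(6 11) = [0, 10, 16, 3, 5, 12, 11, 13, 2, 4, 1, 6, 7, 8, 14, 15, 9]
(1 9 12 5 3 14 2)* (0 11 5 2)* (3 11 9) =(0 9 12 2 1 3 14)(5 11) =[9, 3, 1, 14, 4, 11, 6, 7, 8, 12, 10, 5, 2, 13, 0]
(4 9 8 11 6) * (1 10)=(1 10)(4 9 8 11 6)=[0, 10, 2, 3, 9, 5, 4, 7, 11, 8, 1, 6]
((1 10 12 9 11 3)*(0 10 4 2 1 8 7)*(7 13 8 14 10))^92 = (1 2 4)(3 10 9)(11 14 12)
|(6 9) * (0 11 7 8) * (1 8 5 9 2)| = |(0 11 7 5 9 6 2 1 8)| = 9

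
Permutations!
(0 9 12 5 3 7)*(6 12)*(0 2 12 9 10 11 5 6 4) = (0 10 11 5 3 7 2 12 6 9 4) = [10, 1, 12, 7, 0, 3, 9, 2, 8, 4, 11, 5, 6]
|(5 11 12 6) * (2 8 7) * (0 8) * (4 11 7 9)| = |(0 8 9 4 11 12 6 5 7 2)| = 10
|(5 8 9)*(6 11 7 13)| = |(5 8 9)(6 11 7 13)| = 12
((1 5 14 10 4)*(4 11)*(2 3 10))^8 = ((1 5 14 2 3 10 11 4))^8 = (14)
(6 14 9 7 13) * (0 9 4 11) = (0 9 7 13 6 14 4 11) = [9, 1, 2, 3, 11, 5, 14, 13, 8, 7, 10, 0, 12, 6, 4]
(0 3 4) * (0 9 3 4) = [4, 1, 2, 0, 9, 5, 6, 7, 8, 3] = (0 4 9 3)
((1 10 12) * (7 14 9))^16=(1 10 12)(7 14 9)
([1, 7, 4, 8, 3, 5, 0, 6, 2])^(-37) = [6, 0, 8, 4, 2, 5, 7, 1, 3]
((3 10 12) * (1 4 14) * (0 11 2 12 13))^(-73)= ((0 11 2 12 3 10 13)(1 4 14))^(-73)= (0 3 11 10 2 13 12)(1 14 4)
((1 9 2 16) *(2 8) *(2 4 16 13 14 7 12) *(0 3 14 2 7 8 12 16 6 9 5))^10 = ((0 3 14 8 4 6 9 12 7 16 1 5)(2 13))^10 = (0 1 7 9 4 14)(3 5 16 12 6 8)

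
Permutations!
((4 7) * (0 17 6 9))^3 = (0 9 6 17)(4 7)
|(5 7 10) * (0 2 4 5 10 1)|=|(10)(0 2 4 5 7 1)|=6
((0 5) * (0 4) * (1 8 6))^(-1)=(0 4 5)(1 6 8)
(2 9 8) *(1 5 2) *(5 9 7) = (1 9 8)(2 7 5) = [0, 9, 7, 3, 4, 2, 6, 5, 1, 8]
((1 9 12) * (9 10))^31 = (1 12 9 10)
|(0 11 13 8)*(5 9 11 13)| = 3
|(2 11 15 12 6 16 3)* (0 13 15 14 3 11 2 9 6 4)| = |(0 13 15 12 4)(3 9 6 16 11 14)| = 30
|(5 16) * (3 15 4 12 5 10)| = |(3 15 4 12 5 16 10)| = 7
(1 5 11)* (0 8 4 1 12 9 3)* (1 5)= (0 8 4 5 11 12 9 3)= [8, 1, 2, 0, 5, 11, 6, 7, 4, 3, 10, 12, 9]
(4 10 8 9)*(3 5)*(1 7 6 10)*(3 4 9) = (1 7 6 10 8 3 5 4) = [0, 7, 2, 5, 1, 4, 10, 6, 3, 9, 8]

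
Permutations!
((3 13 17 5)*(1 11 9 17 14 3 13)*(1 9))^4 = ((1 11)(3 9 17 5 13 14))^4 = (3 13 17)(5 9 14)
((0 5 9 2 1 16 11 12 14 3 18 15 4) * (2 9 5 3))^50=((0 3 18 15 4)(1 16 11 12 14 2))^50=(18)(1 11 14)(2 16 12)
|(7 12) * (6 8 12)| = |(6 8 12 7)| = 4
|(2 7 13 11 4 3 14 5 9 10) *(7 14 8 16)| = 35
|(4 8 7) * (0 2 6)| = |(0 2 6)(4 8 7)| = 3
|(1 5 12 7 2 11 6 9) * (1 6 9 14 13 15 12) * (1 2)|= 11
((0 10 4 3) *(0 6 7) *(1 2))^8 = ((0 10 4 3 6 7)(1 2))^8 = (0 4 6)(3 7 10)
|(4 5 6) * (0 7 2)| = 3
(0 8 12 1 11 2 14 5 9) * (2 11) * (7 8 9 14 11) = (0 9)(1 2 11 7 8 12)(5 14) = [9, 2, 11, 3, 4, 14, 6, 8, 12, 0, 10, 7, 1, 13, 5]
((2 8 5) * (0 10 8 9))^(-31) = (0 9 2 5 8 10)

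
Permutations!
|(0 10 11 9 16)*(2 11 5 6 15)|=9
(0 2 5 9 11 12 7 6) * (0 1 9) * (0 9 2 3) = (0 3)(1 2 5 9 11 12 7 6) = [3, 2, 5, 0, 4, 9, 1, 6, 8, 11, 10, 12, 7]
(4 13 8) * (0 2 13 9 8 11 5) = (0 2 13 11 5)(4 9 8) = [2, 1, 13, 3, 9, 0, 6, 7, 4, 8, 10, 5, 12, 11]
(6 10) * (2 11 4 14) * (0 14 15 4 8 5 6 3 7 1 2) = (0 14)(1 2 11 8 5 6 10 3 7)(4 15) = [14, 2, 11, 7, 15, 6, 10, 1, 5, 9, 3, 8, 12, 13, 0, 4]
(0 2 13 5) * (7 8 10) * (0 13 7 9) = (0 2 7 8 10 9)(5 13) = [2, 1, 7, 3, 4, 13, 6, 8, 10, 0, 9, 11, 12, 5]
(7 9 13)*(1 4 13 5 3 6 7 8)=(1 4 13 8)(3 6 7 9 5)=[0, 4, 2, 6, 13, 3, 7, 9, 1, 5, 10, 11, 12, 8]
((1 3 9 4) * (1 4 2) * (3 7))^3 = ((1 7 3 9 2))^3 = (1 9 7 2 3)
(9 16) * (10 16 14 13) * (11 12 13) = (9 14 11 12 13 10 16) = [0, 1, 2, 3, 4, 5, 6, 7, 8, 14, 16, 12, 13, 10, 11, 15, 9]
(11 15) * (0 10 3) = (0 10 3)(11 15) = [10, 1, 2, 0, 4, 5, 6, 7, 8, 9, 3, 15, 12, 13, 14, 11]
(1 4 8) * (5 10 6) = [0, 4, 2, 3, 8, 10, 5, 7, 1, 9, 6] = (1 4 8)(5 10 6)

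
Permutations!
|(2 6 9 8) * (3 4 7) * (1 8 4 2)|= 6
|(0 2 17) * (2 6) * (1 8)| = 4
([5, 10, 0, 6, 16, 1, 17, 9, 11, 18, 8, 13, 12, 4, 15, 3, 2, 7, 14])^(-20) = (3 9)(6 18)(7 15)(14 17)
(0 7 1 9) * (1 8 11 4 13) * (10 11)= [7, 9, 2, 3, 13, 5, 6, 8, 10, 0, 11, 4, 12, 1]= (0 7 8 10 11 4 13 1 9)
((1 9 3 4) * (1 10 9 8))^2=(3 10)(4 9)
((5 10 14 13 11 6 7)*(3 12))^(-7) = ((3 12)(5 10 14 13 11 6 7))^(-7) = (14)(3 12)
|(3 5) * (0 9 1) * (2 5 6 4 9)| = 8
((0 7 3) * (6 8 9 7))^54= ((0 6 8 9 7 3))^54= (9)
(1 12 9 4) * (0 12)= (0 12 9 4 1)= [12, 0, 2, 3, 1, 5, 6, 7, 8, 4, 10, 11, 9]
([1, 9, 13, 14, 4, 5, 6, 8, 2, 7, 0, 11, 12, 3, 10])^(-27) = (0 7 13 10 9 2 14 1 8 3)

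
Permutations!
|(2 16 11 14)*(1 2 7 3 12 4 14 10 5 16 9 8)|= |(1 2 9 8)(3 12 4 14 7)(5 16 11 10)|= 20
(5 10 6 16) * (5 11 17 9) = (5 10 6 16 11 17 9) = [0, 1, 2, 3, 4, 10, 16, 7, 8, 5, 6, 17, 12, 13, 14, 15, 11, 9]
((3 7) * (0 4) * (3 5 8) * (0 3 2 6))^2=((0 4 3 7 5 8 2 6))^2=(0 3 5 2)(4 7 8 6)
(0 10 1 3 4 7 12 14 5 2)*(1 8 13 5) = (0 10 8 13 5 2)(1 3 4 7 12 14) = [10, 3, 0, 4, 7, 2, 6, 12, 13, 9, 8, 11, 14, 5, 1]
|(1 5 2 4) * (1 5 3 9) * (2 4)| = |(1 3 9)(4 5)| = 6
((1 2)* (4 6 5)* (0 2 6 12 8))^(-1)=((0 2 1 6 5 4 12 8))^(-1)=(0 8 12 4 5 6 1 2)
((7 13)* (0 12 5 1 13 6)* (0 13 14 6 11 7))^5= (0 6 1 12 13 14 5)(7 11)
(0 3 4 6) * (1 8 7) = (0 3 4 6)(1 8 7) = [3, 8, 2, 4, 6, 5, 0, 1, 7]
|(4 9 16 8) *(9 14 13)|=|(4 14 13 9 16 8)|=6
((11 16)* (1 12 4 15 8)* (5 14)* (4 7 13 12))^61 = ((1 4 15 8)(5 14)(7 13 12)(11 16))^61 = (1 4 15 8)(5 14)(7 13 12)(11 16)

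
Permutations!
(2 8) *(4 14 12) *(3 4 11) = (2 8)(3 4 14 12 11) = [0, 1, 8, 4, 14, 5, 6, 7, 2, 9, 10, 3, 11, 13, 12]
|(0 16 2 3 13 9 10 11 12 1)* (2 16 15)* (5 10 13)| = 18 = |(16)(0 15 2 3 5 10 11 12 1)(9 13)|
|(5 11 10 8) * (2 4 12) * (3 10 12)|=|(2 4 3 10 8 5 11 12)|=8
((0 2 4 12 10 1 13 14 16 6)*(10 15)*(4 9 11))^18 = ((0 2 9 11 4 12 15 10 1 13 14 16 6))^18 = (0 12 14 9 10 6 4 13 2 15 16 11 1)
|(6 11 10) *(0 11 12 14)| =6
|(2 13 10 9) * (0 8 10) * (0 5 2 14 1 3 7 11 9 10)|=|(0 8)(1 3 7 11 9 14)(2 13 5)|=6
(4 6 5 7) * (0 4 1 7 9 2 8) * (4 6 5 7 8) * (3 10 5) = (0 6 7 1 8)(2 4 3 10 5 9) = [6, 8, 4, 10, 3, 9, 7, 1, 0, 2, 5]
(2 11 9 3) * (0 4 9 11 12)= (0 4 9 3 2 12)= [4, 1, 12, 2, 9, 5, 6, 7, 8, 3, 10, 11, 0]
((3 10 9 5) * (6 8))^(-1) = (3 5 9 10)(6 8)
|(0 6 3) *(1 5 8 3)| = 6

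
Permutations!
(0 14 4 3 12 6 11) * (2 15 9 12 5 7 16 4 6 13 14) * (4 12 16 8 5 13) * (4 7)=(0 2 15 9 16 12 7 8 5 4 3 13 14 6 11)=[2, 1, 15, 13, 3, 4, 11, 8, 5, 16, 10, 0, 7, 14, 6, 9, 12]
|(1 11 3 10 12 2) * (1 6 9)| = 8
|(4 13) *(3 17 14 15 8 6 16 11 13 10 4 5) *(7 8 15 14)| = 18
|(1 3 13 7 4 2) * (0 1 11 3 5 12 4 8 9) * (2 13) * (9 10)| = 30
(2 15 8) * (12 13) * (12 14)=(2 15 8)(12 13 14)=[0, 1, 15, 3, 4, 5, 6, 7, 2, 9, 10, 11, 13, 14, 12, 8]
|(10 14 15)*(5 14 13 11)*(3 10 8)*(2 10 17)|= |(2 10 13 11 5 14 15 8 3 17)|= 10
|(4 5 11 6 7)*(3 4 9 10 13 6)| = |(3 4 5 11)(6 7 9 10 13)| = 20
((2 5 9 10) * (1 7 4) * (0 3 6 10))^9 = (0 6 2 9 3 10 5)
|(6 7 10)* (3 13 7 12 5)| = |(3 13 7 10 6 12 5)| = 7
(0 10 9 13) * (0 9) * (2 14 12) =(0 10)(2 14 12)(9 13) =[10, 1, 14, 3, 4, 5, 6, 7, 8, 13, 0, 11, 2, 9, 12]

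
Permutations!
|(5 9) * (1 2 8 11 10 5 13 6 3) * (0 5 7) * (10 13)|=|(0 5 9 10 7)(1 2 8 11 13 6 3)|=35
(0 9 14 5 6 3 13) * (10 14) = [9, 1, 2, 13, 4, 6, 3, 7, 8, 10, 14, 11, 12, 0, 5] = (0 9 10 14 5 6 3 13)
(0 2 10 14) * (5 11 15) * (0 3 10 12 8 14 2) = (2 12 8 14 3 10)(5 11 15) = [0, 1, 12, 10, 4, 11, 6, 7, 14, 9, 2, 15, 8, 13, 3, 5]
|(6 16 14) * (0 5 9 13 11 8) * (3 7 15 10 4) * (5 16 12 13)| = 40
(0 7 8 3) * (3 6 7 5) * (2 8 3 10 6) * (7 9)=(0 5 10 6 9 7 3)(2 8)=[5, 1, 8, 0, 4, 10, 9, 3, 2, 7, 6]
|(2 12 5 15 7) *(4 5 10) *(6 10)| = 8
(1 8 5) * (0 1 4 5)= (0 1 8)(4 5)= [1, 8, 2, 3, 5, 4, 6, 7, 0]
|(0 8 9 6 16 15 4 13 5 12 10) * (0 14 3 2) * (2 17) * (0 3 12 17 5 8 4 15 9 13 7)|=|(0 4 7)(2 3 5 17)(6 16 9)(8 13)(10 14 12)|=12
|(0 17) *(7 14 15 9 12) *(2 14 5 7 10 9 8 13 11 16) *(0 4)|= 42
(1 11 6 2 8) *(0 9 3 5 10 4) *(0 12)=(0 9 3 5 10 4 12)(1 11 6 2 8)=[9, 11, 8, 5, 12, 10, 2, 7, 1, 3, 4, 6, 0]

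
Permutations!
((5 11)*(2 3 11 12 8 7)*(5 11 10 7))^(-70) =((2 3 10 7)(5 12 8))^(-70) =(2 10)(3 7)(5 8 12)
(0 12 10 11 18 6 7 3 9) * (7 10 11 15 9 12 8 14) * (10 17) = (0 8 14 7 3 12 11 18 6 17 10 15 9) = [8, 1, 2, 12, 4, 5, 17, 3, 14, 0, 15, 18, 11, 13, 7, 9, 16, 10, 6]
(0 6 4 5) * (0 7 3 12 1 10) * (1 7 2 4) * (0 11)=(0 6 1 10 11)(2 4 5)(3 12 7)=[6, 10, 4, 12, 5, 2, 1, 3, 8, 9, 11, 0, 7]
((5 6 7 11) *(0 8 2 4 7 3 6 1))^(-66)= ((0 8 2 4 7 11 5 1)(3 6))^(-66)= (0 5 7 2)(1 11 4 8)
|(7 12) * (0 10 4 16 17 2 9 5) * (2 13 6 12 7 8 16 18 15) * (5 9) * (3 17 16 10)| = |(0 3 17 13 6 12 8 10 4 18 15 2 5)| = 13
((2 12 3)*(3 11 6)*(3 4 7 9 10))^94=(2 4 3 6 10 11 9 12 7)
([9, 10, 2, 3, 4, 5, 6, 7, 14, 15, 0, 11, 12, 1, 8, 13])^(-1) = [10, 13, 2, 3, 4, 5, 6, 7, 14, 0, 1, 11, 12, 15, 8, 9]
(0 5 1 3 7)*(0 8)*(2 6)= [5, 3, 6, 7, 4, 1, 2, 8, 0]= (0 5 1 3 7 8)(2 6)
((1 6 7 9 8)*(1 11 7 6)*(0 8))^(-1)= (0 9 7 11 8)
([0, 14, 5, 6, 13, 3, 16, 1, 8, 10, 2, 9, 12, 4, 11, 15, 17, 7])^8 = (1 6 10)(2 14 16)(3 9 7)(5 11 17)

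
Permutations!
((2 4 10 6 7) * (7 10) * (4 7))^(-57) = (2 7)(6 10)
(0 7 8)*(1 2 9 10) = (0 7 8)(1 2 9 10) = [7, 2, 9, 3, 4, 5, 6, 8, 0, 10, 1]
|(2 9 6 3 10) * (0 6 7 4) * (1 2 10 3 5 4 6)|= |(10)(0 1 2 9 7 6 5 4)|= 8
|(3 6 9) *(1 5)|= 6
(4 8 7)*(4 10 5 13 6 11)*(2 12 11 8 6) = [0, 1, 12, 3, 6, 13, 8, 10, 7, 9, 5, 4, 11, 2] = (2 12 11 4 6 8 7 10 5 13)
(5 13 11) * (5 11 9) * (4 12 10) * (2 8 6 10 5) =(2 8 6 10 4 12 5 13 9) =[0, 1, 8, 3, 12, 13, 10, 7, 6, 2, 4, 11, 5, 9]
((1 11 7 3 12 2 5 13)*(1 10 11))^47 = ((2 5 13 10 11 7 3 12))^47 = (2 12 3 7 11 10 13 5)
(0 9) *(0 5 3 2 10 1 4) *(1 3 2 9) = [1, 4, 10, 9, 0, 2, 6, 7, 8, 5, 3] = (0 1 4)(2 10 3 9 5)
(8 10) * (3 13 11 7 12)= (3 13 11 7 12)(8 10)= [0, 1, 2, 13, 4, 5, 6, 12, 10, 9, 8, 7, 3, 11]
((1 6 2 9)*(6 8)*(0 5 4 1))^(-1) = ((0 5 4 1 8 6 2 9))^(-1) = (0 9 2 6 8 1 4 5)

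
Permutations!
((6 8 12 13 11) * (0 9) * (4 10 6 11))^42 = (13)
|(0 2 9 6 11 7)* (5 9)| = 7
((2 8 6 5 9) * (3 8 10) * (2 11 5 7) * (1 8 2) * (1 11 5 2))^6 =(1 10 11 6)(2 7 8 3)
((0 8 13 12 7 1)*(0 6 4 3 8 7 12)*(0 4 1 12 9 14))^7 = ((0 7 12 9 14)(1 6)(3 8 13 4))^7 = (0 12 14 7 9)(1 6)(3 4 13 8)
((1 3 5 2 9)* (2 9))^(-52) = (9)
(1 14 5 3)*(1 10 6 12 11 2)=(1 14 5 3 10 6 12 11 2)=[0, 14, 1, 10, 4, 3, 12, 7, 8, 9, 6, 2, 11, 13, 5]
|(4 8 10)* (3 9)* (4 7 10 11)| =|(3 9)(4 8 11)(7 10)| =6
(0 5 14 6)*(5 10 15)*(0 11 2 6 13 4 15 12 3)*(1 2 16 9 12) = (0 10 1 2 6 11 16 9 12 3)(4 15 5 14 13) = [10, 2, 6, 0, 15, 14, 11, 7, 8, 12, 1, 16, 3, 4, 13, 5, 9]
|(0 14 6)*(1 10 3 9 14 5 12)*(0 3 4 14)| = 10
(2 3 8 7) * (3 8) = (2 8 7) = [0, 1, 8, 3, 4, 5, 6, 2, 7]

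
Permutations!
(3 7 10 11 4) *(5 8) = (3 7 10 11 4)(5 8) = [0, 1, 2, 7, 3, 8, 6, 10, 5, 9, 11, 4]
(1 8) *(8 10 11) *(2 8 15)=[0, 10, 8, 3, 4, 5, 6, 7, 1, 9, 11, 15, 12, 13, 14, 2]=(1 10 11 15 2 8)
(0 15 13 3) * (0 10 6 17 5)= (0 15 13 3 10 6 17 5)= [15, 1, 2, 10, 4, 0, 17, 7, 8, 9, 6, 11, 12, 3, 14, 13, 16, 5]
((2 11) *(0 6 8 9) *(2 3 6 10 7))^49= (0 11 9 2 8 7 6 10 3)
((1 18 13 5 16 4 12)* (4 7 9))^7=(1 4 7 5 18 12 9 16 13)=((1 18 13 5 16 7 9 4 12))^7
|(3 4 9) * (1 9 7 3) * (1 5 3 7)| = 5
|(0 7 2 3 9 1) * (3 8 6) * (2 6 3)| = 8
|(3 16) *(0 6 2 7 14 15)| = |(0 6 2 7 14 15)(3 16)| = 6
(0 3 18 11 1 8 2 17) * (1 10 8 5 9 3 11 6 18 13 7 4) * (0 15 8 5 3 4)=(0 11 10 5 9 4 1 3 13 7)(2 17 15 8)(6 18)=[11, 3, 17, 13, 1, 9, 18, 0, 2, 4, 5, 10, 12, 7, 14, 8, 16, 15, 6]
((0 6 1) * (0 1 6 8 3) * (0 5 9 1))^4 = (0 9 3)(1 5 8)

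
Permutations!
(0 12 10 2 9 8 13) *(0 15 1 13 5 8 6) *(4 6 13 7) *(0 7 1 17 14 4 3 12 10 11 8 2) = (0 10)(2 9 13 15 17 14 4 6 7 3 12 11 8 5) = [10, 1, 9, 12, 6, 2, 7, 3, 5, 13, 0, 8, 11, 15, 4, 17, 16, 14]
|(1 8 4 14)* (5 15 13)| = 12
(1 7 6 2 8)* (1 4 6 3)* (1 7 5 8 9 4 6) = (1 5 8 6 2 9 4)(3 7) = [0, 5, 9, 7, 1, 8, 2, 3, 6, 4]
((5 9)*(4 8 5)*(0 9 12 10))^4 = ((0 9 4 8 5 12 10))^4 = (0 5 9 12 4 10 8)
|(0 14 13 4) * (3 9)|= |(0 14 13 4)(3 9)|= 4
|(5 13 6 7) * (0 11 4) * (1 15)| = |(0 11 4)(1 15)(5 13 6 7)| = 12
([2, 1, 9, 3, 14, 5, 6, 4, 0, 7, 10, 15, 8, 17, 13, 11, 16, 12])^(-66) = (0 4 12 9 13)(2 14 8 7 17)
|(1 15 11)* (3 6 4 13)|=12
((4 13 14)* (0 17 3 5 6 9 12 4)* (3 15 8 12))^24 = ((0 17 15 8 12 4 13 14)(3 5 6 9))^24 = (17)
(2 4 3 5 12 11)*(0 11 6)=(0 11 2 4 3 5 12 6)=[11, 1, 4, 5, 3, 12, 0, 7, 8, 9, 10, 2, 6]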